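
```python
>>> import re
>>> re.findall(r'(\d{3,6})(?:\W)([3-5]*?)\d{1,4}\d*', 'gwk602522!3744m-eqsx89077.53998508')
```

Because the quantifier is non-greedy, it stops expanding at the earliest point where the rest of the pattern can succeed.
With 2 capturing groups, `findall` returns a 2-tuple per match.

[('602522', ''), ('89077', '')]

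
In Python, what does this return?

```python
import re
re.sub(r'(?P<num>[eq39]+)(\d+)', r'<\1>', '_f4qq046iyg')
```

'_f4<qq>iyg'

The pattern matches one or more of one of [eq39] (captured as 'num'); then one or more of a digit (captured).
Matches: at [3:8] → 'qq046'.
`\1` in the replacement pulls in group 1's text for each match.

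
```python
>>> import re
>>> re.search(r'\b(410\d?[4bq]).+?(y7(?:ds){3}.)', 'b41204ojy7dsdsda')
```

None

The pattern matches a word boundary (`\b`, zero-width); then the literal '410', then optionally a digit, then one of [4bq] (captured); then one or more of any character (lazy); then the literal 'y7', then the literal 'ds' repeated 3 times, then any character (captured).
`re.search` scans for the first position where the pattern succeeds.
Here the pattern never matches, so the call returns None.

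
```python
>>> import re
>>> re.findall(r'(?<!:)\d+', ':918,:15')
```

['18', '5']

`(?!…)`/`(?<!…)` only lets a position through if the neighbouring text does NOT match; no characters are consumed.
Since nothing is captured, `findall` lists the 2 matched substrings directly.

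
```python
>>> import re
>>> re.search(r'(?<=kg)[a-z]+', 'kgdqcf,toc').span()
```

The lookaround is zero-width — it requires the adjacent text to match without consuming it, so the asserted text isn't part of the match.
`re.search` scans for the first position where the pattern succeeds.
The match spans [2:6] → 'dqcf'.

(2, 6)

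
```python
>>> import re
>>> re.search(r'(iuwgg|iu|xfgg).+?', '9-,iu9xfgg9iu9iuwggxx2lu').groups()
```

('iu',)

`re.search` scans for the first position where the pattern succeeds.
The match spans [3:6] → 'iu9'.
Captured: group 1 = 'iu'.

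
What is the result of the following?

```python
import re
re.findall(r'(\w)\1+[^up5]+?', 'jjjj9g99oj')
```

['j', '9']

After group 1 captures some text, `\1` only succeeds where that same text appears again.
`findall` collects group 1 from each match (2 total).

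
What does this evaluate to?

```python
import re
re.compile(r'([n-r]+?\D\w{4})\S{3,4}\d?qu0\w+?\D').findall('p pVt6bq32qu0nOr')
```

['p pVt6']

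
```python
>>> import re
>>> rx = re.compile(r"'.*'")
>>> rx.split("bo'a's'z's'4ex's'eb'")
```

['bo', '']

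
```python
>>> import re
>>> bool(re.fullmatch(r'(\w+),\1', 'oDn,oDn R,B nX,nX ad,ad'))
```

A backreference is literal: `\1` must see the identical characters the first group matched.
`re.fullmatch` requires the pattern to consume the entire string.
Here there's no way to consume every character, so the call returns None, and `bool(None)` is False.

False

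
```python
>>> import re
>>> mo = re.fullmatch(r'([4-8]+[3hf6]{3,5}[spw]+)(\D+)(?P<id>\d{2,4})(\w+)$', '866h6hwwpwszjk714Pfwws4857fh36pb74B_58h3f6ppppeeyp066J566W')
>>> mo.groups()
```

The match spans [0:58] → '866h6hwwpwszjk714Pfwws4857fh36pb74B_58h3f6ppppeeyp066J566W'.
Captured: group 1 = '866h6hwwpws', group 2 = 'zjk', group 3 = '714', group 4 = 'Pfwws4857fh36pb74B_58h3f6ppppeeyp066J566W'.

('866h6hwwpws', 'zjk', '714', 'Pfwws4857fh36pb74B_58h3f6ppppeeyp066J566W')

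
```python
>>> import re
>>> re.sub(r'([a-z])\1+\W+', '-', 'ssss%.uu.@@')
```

'--'

`\1` has to match the exact text group 1 already captured.
Each match is replaced by '-'.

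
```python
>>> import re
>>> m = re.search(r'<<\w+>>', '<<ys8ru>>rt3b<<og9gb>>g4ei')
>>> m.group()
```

'<<ys8ru>>'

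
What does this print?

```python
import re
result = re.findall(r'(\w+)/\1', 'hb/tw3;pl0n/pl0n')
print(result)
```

['pl0n']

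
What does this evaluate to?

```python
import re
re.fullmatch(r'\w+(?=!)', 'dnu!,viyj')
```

None

For `fullmatch`, every character of the input must be accounted for by the pattern.
Here the pattern can't cover the whole string, so the call returns None.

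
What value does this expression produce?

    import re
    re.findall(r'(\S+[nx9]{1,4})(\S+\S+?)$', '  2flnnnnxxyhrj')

[('2flnnnnxx', 'yhrj')]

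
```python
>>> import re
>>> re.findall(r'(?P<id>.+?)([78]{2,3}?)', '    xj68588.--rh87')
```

[('    xj685', '88'), ('.--rh', '87')]

Pattern: one or more of any character (lazy) (captured as 'id'); then 2 to 3 of one of [78] (lazy) (captured).
With the lazy modifier that quantifier settles for the fewest repetitions that let the rest of the pattern succeed (the atoms after it are unaffected and can still be greedy).
Walking the string: at [0:11] match '    xj68588', groups = ('    xj685', '88'); at [11:18] match '.--rh87', groups = ('.--rh', '87').
Multiple groups make `findall` return tuples — one 2-tuple for each match.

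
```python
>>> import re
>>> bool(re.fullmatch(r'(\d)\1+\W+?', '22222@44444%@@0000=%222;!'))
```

False

`\1` is not a pattern — it's the concrete string captured by group 1, re-applied verbatim.
`re.fullmatch` is like wrapping the pattern in `^…$` (in single-line mode).
Here the pattern can't cover the whole string, so the call returns None, and `bool(None)` is False.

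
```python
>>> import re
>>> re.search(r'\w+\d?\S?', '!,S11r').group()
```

This matches one or more of a word character; then optionally a digit, then optionally a non-whitespace character.
Unlike `match`, `search` isn't anchored — it looks for the pattern anywhere in the string.
The match spans [2:6] → 'S11r'.

'S11r'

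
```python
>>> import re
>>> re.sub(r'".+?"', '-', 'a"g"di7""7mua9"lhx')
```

Each match is replaced by '-'.

'a-di7-lhx'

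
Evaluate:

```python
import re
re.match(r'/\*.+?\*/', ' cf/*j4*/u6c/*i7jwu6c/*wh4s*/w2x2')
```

None

With `match`, the pattern is implicitly anchored at the beginning.
Here the string doesn't start with a match, so the call returns None.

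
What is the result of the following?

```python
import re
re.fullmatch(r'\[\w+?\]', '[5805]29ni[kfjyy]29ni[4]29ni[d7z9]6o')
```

None

`re.fullmatch` is like wrapping the pattern in `^…$` (in single-line mode).
Here there's no way to consume every character, so the call returns None.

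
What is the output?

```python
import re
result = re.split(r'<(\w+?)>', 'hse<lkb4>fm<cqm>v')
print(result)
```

['hse', 'lkb4', 'fm', 'cqm', 'v']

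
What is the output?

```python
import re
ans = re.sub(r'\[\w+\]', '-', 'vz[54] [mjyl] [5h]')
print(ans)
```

vz- - -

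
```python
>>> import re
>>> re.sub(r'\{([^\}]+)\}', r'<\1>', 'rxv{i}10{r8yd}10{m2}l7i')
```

'rxv<i>10<r8yd>10<m2>l7i'

Matches: at [3:6] → '{i}'; at [8:14] → '{r8yd}'; at [16:20] → '{m2}'.
`\1` in the replacement pulls in group 1's text for each match.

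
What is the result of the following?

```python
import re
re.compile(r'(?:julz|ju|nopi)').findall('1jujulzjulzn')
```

The regex engine tests alternatives in the order written; an earlier branch that matches wins even if a later one would match more.
No capturing groups, so `findall` returns the 3 full match strings.

['ju', 'julz', 'julz']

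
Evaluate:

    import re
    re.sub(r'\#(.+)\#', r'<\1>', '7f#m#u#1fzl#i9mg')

The replacement refers to a captured group, so each match is rewritten using its own captured text.

'7f<m#u#1fzl>i9mg'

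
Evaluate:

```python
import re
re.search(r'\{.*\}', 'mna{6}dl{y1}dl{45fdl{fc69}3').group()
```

`re.search` tries every starting position until one works.
The match spans [3:26] → '{6}dl{y1}dl{45fdl{fc69}'.

'{6}dl{y1}dl{45fdl{fc69}'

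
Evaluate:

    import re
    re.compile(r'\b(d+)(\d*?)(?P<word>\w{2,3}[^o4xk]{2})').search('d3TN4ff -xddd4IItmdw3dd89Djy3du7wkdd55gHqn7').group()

This matches a word boundary (`\b`, zero-width); then one or more of a literal 'd' (captured); then zero or more of a digit (lazy) (captured); then 2 to 3 of a word character, then exactly 2 of any character except [o4xk] (captured as 'word').
The match spans [0:7] → 'd3TN4ff'.

'd3TN4ff'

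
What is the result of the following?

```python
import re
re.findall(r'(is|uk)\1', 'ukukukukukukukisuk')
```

`\1` has to match the exact text group 1 already captured.
Scanning left to right: at [0:4] match 'ukuk', group 1 = 'uk'; at [4:8] match 'ukuk', group 1 = 'uk'; at [8:12] match 'ukuk', group 1 = 'uk'.
`findall` collects group 1 from each match (3 total).

['uk', 'uk', 'uk']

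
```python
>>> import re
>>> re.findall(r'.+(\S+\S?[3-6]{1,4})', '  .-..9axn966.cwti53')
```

['53']

This matches one or more of any character; then one or more of a non-whitespace character, then optionally a non-whitespace character, then 1 to 4 of a character in [3-6] (captured).
Matches: at [0:20] match '  .-..9axn966.cwti53', group 1 = '53'.
One capturing group, so `findall` returns just the captured substring from the one match — 1 in all.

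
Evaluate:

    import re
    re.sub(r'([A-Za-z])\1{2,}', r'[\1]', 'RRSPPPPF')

`\1` has to match the exact text group 1 already captured.
`\1` in the replacement pulls in group 1's text for each match.

'RRS[P]F'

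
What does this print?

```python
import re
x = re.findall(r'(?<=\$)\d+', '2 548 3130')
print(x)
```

Lookahead/lookbehind check context without consuming it, so the matched span excludes the asserted characters.
With no groups in the pattern, `findall` gives back each whole match — 0 here.
Nothing in the string satisfies the pattern, so the list is empty.

[]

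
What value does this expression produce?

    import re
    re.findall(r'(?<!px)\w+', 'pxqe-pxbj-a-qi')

['pxqe', 'pxbj', 'a', 'qi']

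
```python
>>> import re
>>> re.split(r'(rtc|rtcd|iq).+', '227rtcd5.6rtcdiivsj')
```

['227', 'rtc', '']

Alternation isn't longest-match — the leftmost alternative that fits at this position is chosen.
Matches to split on: at [3:19] → 'rtcd5.6rtcdiivsj'.
Because the pattern has a capturing group, `split` also inserts each captured text between the pieces.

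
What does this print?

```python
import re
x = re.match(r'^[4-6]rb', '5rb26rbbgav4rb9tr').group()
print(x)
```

Pattern: anchored at the start of the string; then a character in [4-6]; then the literal 'r', then the literal 'b'.
`match` is anchored at position 0; if the pattern doesn't fit there, it returns None.
The match spans [0:3] → '5rb'.

5rb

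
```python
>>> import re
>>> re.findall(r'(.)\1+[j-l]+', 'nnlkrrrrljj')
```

['n', 'r']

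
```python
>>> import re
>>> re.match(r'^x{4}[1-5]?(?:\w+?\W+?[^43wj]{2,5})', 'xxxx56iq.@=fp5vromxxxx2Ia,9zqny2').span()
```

(0, 14)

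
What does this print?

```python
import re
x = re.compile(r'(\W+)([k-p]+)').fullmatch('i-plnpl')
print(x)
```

None

The pattern matches one or more of a non-word character (captured); then one or more of a character in [k-p] (captured).
`re.fullmatch` requires the pattern to consume the entire string.
Here the pattern can't cover the whole string, so the call returns None.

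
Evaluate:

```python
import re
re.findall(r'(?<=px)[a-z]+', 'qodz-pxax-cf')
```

['ax']

The positive lookaround only admits positions where the adjacent text matches; those characters stay outside the span.
`findall` yields the raw match text (1 of them) because the pattern has no groups.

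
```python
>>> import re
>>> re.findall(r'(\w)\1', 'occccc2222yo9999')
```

['c', 'c', '2', '2', '9', '9']

A backreference is literal: `\1` must see the identical characters the first group matched.
With a single group, `findall` returns only what that group captured — 6 items.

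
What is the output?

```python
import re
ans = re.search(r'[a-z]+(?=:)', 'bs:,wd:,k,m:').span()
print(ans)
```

(0, 2)

The lookaround is zero-width — it requires the adjacent text to match without consuming it, so the asserted text isn't part of the match.
The match spans [0:2] → 'bs'.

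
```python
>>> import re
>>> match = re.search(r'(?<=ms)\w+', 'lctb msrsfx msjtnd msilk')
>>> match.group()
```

'rsfx'

The `(?=…)`/`(?<=…)` assertion just peeks at neighbouring text; it doesn't advance the match position.
`search` walks the string left to right and returns the first match it finds.
The match spans [7:11] → 'rsfx'.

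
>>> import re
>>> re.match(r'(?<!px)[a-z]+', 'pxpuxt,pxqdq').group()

'pxpuxt'

`re.match` won't scan ahead — the pattern has to work from the very first character.
The match spans [0:6] → 'pxpuxt'.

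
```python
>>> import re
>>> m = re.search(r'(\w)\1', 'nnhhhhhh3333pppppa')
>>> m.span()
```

(0, 2)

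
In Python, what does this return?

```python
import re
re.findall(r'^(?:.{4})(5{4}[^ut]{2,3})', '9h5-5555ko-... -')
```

['5555ko-']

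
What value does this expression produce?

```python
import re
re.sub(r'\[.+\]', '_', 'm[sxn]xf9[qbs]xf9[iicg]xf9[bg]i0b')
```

'm_i0b'

Every occurrence is swapped for '_'.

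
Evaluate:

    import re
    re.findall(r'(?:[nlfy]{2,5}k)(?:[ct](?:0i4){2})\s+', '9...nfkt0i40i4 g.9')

['nfkt0i40i4 ']

The pattern matches 2 to 5 of one of [nlfy], then a literal 'k' (non-capturing group); then one of [ct], then the literal '0i4' repeated 2 times (non-capturing group); then one or more of whitespace.
Walking the string: at [4:15] → 'nfkt0i40i4 '.
No capturing groups, so `findall` returns the 1 full match string.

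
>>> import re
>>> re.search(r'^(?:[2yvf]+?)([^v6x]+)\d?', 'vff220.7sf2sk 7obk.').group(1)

'ff220.7sf2sk 7obk.'

The pattern matches anchored at the start of the string; then one or more of one of [2yvf] (lazy) (non-capturing group); then one or more of any character except [v6x] (captured); then optionally a digit.
Because the quantifier is non-greedy, it stops expanding at the earliest point where the rest of the pattern can succeed.
`re.search` tries every starting position until one works.
The match spans [0:19] → 'vff220.7sf2sk 7obk.'.
Captured: group 1 = 'ff220.7sf2sk 7obk.'.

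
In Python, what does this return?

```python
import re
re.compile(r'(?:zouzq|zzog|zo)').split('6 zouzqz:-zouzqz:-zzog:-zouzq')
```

['6 ', 'z:-', 'z:-', ':-', '']

`|` is ordered: at each position the engine commits to the first alternative that works.
`split` removes every match and returns the 5 fragments in between.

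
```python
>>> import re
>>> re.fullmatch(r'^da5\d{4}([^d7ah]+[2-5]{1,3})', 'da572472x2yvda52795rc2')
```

None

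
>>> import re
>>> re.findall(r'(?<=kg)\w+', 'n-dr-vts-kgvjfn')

['vjfn']

The `(?=…)`/`(?<=…)` assertion just peeks at neighbouring text; it doesn't advance the match position.
Walking the string: at [11:15] → 'vjfn'.
No capturing groups, so `findall` returns the 1 full match string.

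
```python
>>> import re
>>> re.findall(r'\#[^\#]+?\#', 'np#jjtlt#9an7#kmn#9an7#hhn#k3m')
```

With no groups in the pattern, `findall` gives back each whole match — 3 here.

['#jjtlt#', '#kmn#', '#hhn#']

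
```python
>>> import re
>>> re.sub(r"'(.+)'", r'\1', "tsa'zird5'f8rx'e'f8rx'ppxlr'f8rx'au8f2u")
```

Matches: at [3:33] → "'zird5'f8rx'e'f8rx'ppxlr'f8rx'".
`\1` in the replacement pulls in group 1's text for each match.

"tsazird5'f8rx'e'f8rx'ppxlr'f8rxau8f2u"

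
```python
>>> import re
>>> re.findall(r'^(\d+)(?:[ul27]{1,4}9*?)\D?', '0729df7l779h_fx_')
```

['07']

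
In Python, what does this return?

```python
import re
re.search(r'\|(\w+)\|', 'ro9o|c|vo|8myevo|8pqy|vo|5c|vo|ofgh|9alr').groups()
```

('c',)

The match spans [4:7] → '|c|'.
Captured: group 1 = 'c'.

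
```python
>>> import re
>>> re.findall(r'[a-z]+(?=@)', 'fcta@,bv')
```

The positive lookaround only admits positions where the adjacent text matches; those characters stay outside the span.
Matches: at [0:4] → 'fcta'.
No capturing groups, so `findall` returns the 1 full match string.

['fcta']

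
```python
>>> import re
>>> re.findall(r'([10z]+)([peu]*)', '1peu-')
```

[('1', 'peu')]

The pattern matches one or more of one of [10z] (captured); then zero or more of one of [peu] (captured).
Scanning left to right: at [0:4] match '1peu', groups = ('1', 'peu').
With 2 capturing groups, `findall` returns a 2-tuple per match.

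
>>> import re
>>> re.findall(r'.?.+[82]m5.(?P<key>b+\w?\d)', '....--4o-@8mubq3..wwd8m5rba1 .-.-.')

['ba1']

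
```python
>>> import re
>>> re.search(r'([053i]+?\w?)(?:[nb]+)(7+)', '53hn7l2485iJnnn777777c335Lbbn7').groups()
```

The match spans [0:5] → '53hn7'.
Captured: group 1 = '53h', group 2 = '7'.

('53h', '7')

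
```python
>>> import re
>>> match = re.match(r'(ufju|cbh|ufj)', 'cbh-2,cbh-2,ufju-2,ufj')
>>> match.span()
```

(0, 3)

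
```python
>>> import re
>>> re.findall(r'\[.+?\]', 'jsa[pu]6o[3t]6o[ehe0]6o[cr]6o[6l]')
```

['[pu]', '[3t]', '[ehe0]', '[cr]', '[6l]']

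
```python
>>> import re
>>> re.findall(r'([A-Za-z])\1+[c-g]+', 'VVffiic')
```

['V', 'i']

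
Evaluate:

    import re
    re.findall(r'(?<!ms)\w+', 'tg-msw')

['tg', 'msw']

The negative lookahead/lookbehind blocks any match where the forbidden context is present.
Scanning left to right: at [0:2] → 'tg'; at [3:6] → 'msw'.
With no groups in the pattern, `findall` gives back each whole match — 2 here.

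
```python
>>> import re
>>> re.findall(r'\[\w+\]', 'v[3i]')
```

Scanning left to right: at [1:5] → '[3i]'.
With no groups in the pattern, `findall` gives back each whole match — 1 here.

['[3i]']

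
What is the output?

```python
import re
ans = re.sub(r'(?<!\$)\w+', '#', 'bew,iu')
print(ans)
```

The negative lookaround is zero-width — it rules out positions where the adjacent text would match, without consuming anything.
Matches: at [0:3] → 'bew'; at [4:6] → 'iu'.
Each match is replaced by '#'.

#,#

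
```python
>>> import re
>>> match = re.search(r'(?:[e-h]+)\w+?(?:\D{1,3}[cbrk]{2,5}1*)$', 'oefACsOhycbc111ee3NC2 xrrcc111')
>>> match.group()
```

'efACsOhycbc111ee3NC2 xrrcc111'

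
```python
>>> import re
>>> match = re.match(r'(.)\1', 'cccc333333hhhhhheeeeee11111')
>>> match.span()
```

After group 1 captures some text, `\1` only succeeds where that same text appears again.
`re.match` only tries the pattern at the start of the string.
The match spans [0:2] → 'cc'.
Captured: group 1 = 'c'.

(0, 2)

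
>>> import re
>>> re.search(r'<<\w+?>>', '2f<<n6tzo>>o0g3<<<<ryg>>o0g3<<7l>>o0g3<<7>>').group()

`re.search` scans for the first position where the pattern succeeds.
The match spans [2:11] → '<<n6tzo>>'.

'<<n6tzo>>'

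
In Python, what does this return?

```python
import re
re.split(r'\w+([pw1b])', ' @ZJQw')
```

Because the pattern has a capturing group, `split` also inserts each captured text between the pieces.

[' @', 'w', '']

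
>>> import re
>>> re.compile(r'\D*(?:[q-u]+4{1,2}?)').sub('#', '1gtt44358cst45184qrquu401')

This matches zero or more of a non-digit; then one or more of a character in [q-u], then 1 to 2 of the literal '4' (lazy) (non-capturing group).
With the lazy modifier that quantifier settles for the fewest repetitions that let the rest of the pattern succeed (the atoms after it are unaffected and can still be greedy).
Matches: at [1:5] → 'gtt4'; at [9:13] → 'cst4'; at [17:23] → 'qrquu4'.
Each match is replaced by '#'.

'1#4358#5184#01'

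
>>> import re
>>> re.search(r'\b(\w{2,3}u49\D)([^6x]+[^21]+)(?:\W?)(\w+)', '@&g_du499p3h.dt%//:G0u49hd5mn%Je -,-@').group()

'G0u49hd5mn%Je'

This matches a word boundary (`\b`, zero-width); then 2 to 3 of a word character, then the literal 'u49', then a non-digit (captured); then one or more of any character except [6x], then one or more of any character except [21] (captured); then optionally a non-word character (non-capturing group); then one or more of a word character (captured).
Unlike `match`, `search` isn't anchored — it looks for the pattern anywhere in the string.
The match spans [19:32] → 'G0u49hd5mn%Je'.
Captured: group 1 = 'G0u49h', group 2 = 'd5mn%J', group 3 = 'e'.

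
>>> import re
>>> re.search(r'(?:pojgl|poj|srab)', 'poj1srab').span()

(0, 3)

`re.search` tries every starting position until one works.
The match spans [0:3] → 'poj'.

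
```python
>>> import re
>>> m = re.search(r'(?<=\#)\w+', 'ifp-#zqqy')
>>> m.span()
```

The positive lookaround only admits positions where the adjacent text matches; those characters stay outside the span.
`re.search` tries every starting position until one works.
The match spans [5:9] → 'zqqy'.

(5, 9)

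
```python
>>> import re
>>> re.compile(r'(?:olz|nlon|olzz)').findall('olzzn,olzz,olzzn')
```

The regex engine tests alternatives in the order written; an earlier branch that matches wins even if a later one would match more.
Since nothing is captured, `findall` lists the 3 matched substrings directly.

['olz', 'olz', 'olz']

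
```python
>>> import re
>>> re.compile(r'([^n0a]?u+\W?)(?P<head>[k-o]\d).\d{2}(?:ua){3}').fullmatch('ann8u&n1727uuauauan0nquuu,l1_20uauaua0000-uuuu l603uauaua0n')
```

None

This matches optionally any character except [n0a], then one or more of the literal 'u', then optionally a non-word character (captured); then a character in [k-o], then a digit (captured as 'head'); then any character, then exactly 2 of a digit, then the literal 'ua' repeated 3 times.
`re.fullmatch` requires the pattern to consume the entire string.
Here there's no way to consume every character, so the call returns None.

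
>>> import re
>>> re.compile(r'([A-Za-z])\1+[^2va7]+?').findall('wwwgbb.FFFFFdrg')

`\1` has to match the exact text group 1 already captured.
With a single group, `findall` returns only what that group captured — 3 items.

['w', 'b', 'F']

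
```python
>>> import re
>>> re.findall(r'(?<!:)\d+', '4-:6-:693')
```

['4', '93']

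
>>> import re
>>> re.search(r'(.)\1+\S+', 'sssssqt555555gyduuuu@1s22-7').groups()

('s',)

The backreference `\1` re-matches whatever the first group consumed, character for character.
`re.search` tries every starting position until one works.
The match spans [0:27] → 'sssssqt555555gyduuuu@1s22-7'.
Captured: group 1 = 's'.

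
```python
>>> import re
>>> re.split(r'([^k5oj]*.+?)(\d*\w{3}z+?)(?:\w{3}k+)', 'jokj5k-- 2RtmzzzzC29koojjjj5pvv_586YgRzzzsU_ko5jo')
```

['', 'jokj5k-- ', '2Rtmzzzz', '', 'oojjjj5pvv_', '586YgRzzz', 'o5jo']

Lazy quantifiers expand one character at a time until the remainder of the pattern can match.
With a capturing group present, the delimiter's captured portion is kept in the result list.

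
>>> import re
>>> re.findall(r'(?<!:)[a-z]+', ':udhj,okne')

The negative lookaround is zero-width — it rules out positions where the adjacent text would match, without consuming anything.
Walking the string: at [2:5] → 'dhj'; at [6:10] → 'okne'.
`findall` yields the raw match text (2 of them) because the pattern has no groups.

['dhj', 'okne']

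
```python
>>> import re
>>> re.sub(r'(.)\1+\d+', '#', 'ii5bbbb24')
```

`\1` has to match the exact text group 1 already captured.
Each match is replaced by '#'.

'##'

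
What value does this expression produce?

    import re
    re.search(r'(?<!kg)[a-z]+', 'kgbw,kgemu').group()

`(?!…)`/`(?<!…)` only lets a position through if the neighbouring text does NOT match; no characters are consumed.
The match spans [0:4] → 'kgbw'.

'kgbw'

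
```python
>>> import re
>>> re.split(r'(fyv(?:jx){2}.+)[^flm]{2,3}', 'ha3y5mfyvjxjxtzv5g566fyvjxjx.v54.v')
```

Pattern: the literal 'fyv', then the literal 'jx' repeated 2 times, then one or more of any character (captured); then 2 to 3 of any character except [flm].
Matches to split on: at [6:34] → 'fyvjxjxtzv5g566fyvjxjx.v54.v'.
`re.split` interleaves the captured-group text with the surrounding fragments.

['ha3y5m', 'fyvjxjxtzv5g566fyvjxjx.v54', '']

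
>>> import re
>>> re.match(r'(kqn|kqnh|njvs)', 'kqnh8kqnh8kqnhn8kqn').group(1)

The match spans [0:3] → 'kqn'.
Captured: group 1 = 'kqn'.

'kqn'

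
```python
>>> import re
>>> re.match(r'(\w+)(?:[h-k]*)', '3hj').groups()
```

('3hj',)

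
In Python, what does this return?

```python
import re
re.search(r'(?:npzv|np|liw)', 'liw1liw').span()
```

Unlike `match`, `search` isn't anchored — it looks for the pattern anywhere in the string.
The match spans [0:3] → 'liw'.

(0, 3)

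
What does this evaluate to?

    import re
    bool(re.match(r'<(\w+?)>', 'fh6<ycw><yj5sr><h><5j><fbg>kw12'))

With `match`, the pattern is implicitly anchored at the beginning.
Here position 0 doesn't satisfy it, so the call returns None, and `bool(None)` is False.

False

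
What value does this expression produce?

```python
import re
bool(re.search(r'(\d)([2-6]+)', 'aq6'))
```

False

Pattern: a digit (captured); then one or more of a character in [2-6] (captured).
Here no position works, so the call returns None, and `bool(None)` is False.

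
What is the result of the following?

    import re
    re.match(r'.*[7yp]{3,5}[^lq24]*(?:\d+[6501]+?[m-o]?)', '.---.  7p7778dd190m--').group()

'.---.  7p7778dd190m'

Pattern: zero or more of any character, then 3 to 5 of one of [7yp], then zero or more of any character except [lq24]; then one or more of a digit, then one or more of one of [6501] (lazy), then optionally a character in [m-o] (non-capturing group).
`re.match` won't scan ahead — the pattern has to work from the very first character.
The match spans [0:19] → '.---.  7p7778dd190m'.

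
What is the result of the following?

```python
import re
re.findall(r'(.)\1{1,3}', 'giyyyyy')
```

['y']

`\1` is not a pattern — it's the concrete string captured by group 1, re-applied verbatim.
Scanning left to right: at [2:6] match 'yyyy', group 1 = 'y'.
With a single group, `findall` returns only what that group captured — 1 item.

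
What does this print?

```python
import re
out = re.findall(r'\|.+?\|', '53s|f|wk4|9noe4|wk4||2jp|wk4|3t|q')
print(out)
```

A non-greedy quantifier consumes as few characters as it can — just enough that the remainder of the pattern still matches from where it stops; whatever follows it matches normally.
Matches: at [3:6] → '|f|'; at [9:16] → '|9noe4|'; at [19:25] → '||2jp|'; at [28:32] → '|3t|'.
With no groups in the pattern, `findall` gives back each whole match — 4 here.

['|f|', '|9noe4|', '||2jp|', '|3t|']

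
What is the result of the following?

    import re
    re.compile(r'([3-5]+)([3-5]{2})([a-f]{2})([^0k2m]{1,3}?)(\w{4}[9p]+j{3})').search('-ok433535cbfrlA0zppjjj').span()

(3, 22)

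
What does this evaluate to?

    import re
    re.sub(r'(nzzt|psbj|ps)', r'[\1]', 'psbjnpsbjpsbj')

'[psbj]n[psbj][psbj]'

Alternation isn't longest-match — the leftmost alternative that fits at this position is chosen.
Each match is replaced using the text its own group 1 captured.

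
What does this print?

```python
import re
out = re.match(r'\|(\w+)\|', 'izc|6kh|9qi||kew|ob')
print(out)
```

`re.match` won't scan ahead — the pattern has to work from the very first character.
Here the string doesn't start with a match, so the call returns None.

None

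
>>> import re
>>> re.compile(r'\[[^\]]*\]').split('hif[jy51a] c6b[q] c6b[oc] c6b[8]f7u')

['hif', ' c6b', ' c6b', ' c6b', 'f7u']

Splitting on the pattern gives 5 pieces.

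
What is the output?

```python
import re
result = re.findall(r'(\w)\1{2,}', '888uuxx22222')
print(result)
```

`\1` is not a pattern — it's the concrete string captured by group 1, re-applied verbatim.
Because there's exactly one group, `findall` drops the full match and keeps group 1 from each hit.

['8', '2']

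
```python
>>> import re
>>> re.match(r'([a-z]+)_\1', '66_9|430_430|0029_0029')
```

The backreference `\1` re-matches whatever the first group consumed, character for character.
`match` is anchored at position 0; if the pattern doesn't fit there, it returns None.
Here the pattern fails at index 0, so the call returns None.

None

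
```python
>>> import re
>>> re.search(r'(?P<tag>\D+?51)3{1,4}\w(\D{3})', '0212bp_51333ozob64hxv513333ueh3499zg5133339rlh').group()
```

Pattern: one or more of a non-digit (lazy), then the literal '51' (captured as 'tag'); then 1 to 4 of the literal '3', then a word character; then exactly 3 of a non-digit (captured).
The match spans [4:16] → 'bp_51333ozob'.

'bp_51333ozob'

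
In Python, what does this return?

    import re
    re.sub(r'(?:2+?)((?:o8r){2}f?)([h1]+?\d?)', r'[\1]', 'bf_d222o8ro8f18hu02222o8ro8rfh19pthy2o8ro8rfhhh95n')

Because the quantifier is non-greedy, it stops expanding at the earliest point where the rest of the pattern can succeed.
`\1` in the replacement pulls in group 1's text for each match.

'bf_d222o8ro8f18hu0[o8ro8rf]9pthy[o8ro8rf]hh95n'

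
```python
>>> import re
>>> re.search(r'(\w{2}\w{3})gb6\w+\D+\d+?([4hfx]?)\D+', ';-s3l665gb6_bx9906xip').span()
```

(3, 21)

This matches exactly 2 of a word character, then exactly 3 of a word character (captured); then the literal 'gb6', then one or more of a word character, then one or more of a non-digit; then one or more of a digit (lazy); then optionally one of [4hfx] (captured); then one or more of a non-digit.
The match spans [3:21] → '3l665gb6_bx9906xip'.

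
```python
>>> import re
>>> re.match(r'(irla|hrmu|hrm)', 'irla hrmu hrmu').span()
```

`re.match` only tries the pattern at the start of the string.
The match spans [0:4] → 'irla'.

(0, 4)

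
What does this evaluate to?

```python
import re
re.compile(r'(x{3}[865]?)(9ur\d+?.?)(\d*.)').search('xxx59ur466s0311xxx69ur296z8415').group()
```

'xxx59ur466s'

Pattern: exactly 3 of the literal 'x', then optionally one of [865] (captured); then the literal '9ur', then one or more of a digit (lazy), then optionally any character (captured); then zero or more of a digit, then any character (captured).
The `?` after the quantifier makes it lazy — it takes as little as possible before letting the rest of the pattern try.
Unlike `match`, `search` isn't anchored — it looks for the pattern anywhere in the string.
The match spans [0:11] → 'xxx59ur466s'.
Captured: group 1 = 'xxx5', group 2 = '9ur46', group 3 = '6s'.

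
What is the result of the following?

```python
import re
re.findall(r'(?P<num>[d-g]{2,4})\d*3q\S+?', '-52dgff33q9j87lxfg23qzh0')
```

['dgff', 'fg']

Because the quantifier is non-greedy, it stops expanding at the earliest point where the rest of the pattern can succeed.
`findall` collects group 1 from each match (2 total).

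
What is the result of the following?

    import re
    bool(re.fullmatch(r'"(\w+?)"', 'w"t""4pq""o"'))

`fullmatch` succeeds only if the pattern covers the string from start to end.
Here there's no way to consume every character, so the call returns None, and `bool(None)` is False.

False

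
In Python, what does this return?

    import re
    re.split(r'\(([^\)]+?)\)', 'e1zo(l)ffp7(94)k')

['e1zo', 'l', 'ffp7', '94', 'k']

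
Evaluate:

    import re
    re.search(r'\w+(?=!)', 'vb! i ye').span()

Because the assertion is zero-width, the text it checks is not consumed and won't appear in the result.
The match spans [0:2] → 'vb'.

(0, 2)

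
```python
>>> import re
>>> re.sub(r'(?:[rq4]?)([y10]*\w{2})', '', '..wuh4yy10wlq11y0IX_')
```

'.._'

This matches optionally one of [rq4] (non-capturing group); then zero or more of one of [y10], then exactly 2 of a word character (captured).
Every occurrence is swapped for ''.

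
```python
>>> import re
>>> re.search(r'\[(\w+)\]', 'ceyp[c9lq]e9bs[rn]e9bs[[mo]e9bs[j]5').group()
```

The match spans [4:10] → '[c9lq]'.

'[c9lq]'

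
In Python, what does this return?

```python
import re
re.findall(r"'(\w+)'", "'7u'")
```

['7u']

With a single group, `findall` returns only what that group captured — 1 item.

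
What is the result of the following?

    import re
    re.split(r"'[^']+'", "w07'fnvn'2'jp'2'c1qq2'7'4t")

Each match becomes a cut point; 4 segments remain.

['w07', '2', '2', "7'4t"]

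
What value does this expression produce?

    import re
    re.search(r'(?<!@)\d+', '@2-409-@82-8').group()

'409'

The negative lookahead/lookbehind blocks any match where the forbidden context is present.
The match spans [3:6] → '409'.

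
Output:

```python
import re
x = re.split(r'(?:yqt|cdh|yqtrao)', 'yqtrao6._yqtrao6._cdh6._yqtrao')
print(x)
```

['', 'rao6._', 'rao6._', '6._', 'rao']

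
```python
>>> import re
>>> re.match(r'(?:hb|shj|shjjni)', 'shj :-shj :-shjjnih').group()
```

'shj'

With `match`, the pattern is implicitly anchored at the beginning.
The match spans [0:3] → 'shj'.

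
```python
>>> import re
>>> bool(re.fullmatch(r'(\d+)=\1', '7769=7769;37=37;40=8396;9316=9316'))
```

For `fullmatch`, every character of the input must be accounted for by the pattern.
Here there's no way to consume every character, so the call returns None, and `bool(None)` is False.

False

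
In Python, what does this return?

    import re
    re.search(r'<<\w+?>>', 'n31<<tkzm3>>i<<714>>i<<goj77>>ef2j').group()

'<<tkzm3>>'

`re.search` tries every starting position until one works.
The match spans [3:12] → '<<tkzm3>>'.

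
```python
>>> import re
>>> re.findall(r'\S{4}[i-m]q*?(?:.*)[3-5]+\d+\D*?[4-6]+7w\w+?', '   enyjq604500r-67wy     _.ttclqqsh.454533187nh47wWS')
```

['.ttclqqsh.454533187nh47wW']

Pattern: exactly 4 of a non-whitespace character, then a character in [i-m], then zero or more of a literal 'q' (lazy); then zero or more of any character (non-capturing group); then one or more of a character in [3-5], then one or more of a digit, then zero or more of a non-digit (lazy); then one or more of a character in [4-6], then the literal '7w', then one or more of a word character (lazy).
Lazy quantifiers expand one character at a time until the remainder of the pattern can match.
Matches: at [26:51] → '.ttclqqsh.454533187nh47wW'.
With no groups in the pattern, `findall` gives back each whole match — 1 here.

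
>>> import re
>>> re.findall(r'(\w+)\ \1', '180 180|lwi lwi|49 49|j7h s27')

['180', 'lwi', '49']

A backreference is literal: `\1` must see the identical characters the first group matched.
Scanning left to right: at [0:7] match '180 180', group 1 = '180'; at [8:15] match 'lwi lwi', group 1 = 'lwi'; at [16:21] match '49 49', group 1 = '49'.
`findall` collects group 1 from each match (3 total).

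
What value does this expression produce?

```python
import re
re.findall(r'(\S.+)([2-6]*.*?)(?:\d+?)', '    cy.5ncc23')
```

The pattern matches a non-whitespace character, then one or more of any character (captured); then zero or more of a character in [2-6], then zero or more of any character (lazy) (captured); then one or more of a digit (lazy) (non-capturing group).
Matches: at [4:13] match 'cy.5ncc23', groups = ('cy.5ncc2', '').
Multiple groups make `findall` return tuples — one 2-tuple for the one match.

[('cy.5ncc2', '')]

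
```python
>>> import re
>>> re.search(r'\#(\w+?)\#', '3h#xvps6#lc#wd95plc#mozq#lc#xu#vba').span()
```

(2, 9)

`re.search` scans for the first position where the pattern succeeds.
The match spans [2:9] → '#xvps6#'.
Captured: group 1 = 'xvps6'.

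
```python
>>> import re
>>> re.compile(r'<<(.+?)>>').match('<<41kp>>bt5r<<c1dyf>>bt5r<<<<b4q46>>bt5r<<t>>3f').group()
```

`re.match` only tries the pattern at the start of the string.
The match spans [0:8] → '<<41kp>>'.

'<<41kp>>'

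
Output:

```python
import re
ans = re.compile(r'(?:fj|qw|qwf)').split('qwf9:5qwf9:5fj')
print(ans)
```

['', 'f9:5', 'f9:5', '']

The regex engine tests alternatives in the order written; an earlier branch that matches wins even if a later one would match more.
Splitting on the pattern gives 4 pieces.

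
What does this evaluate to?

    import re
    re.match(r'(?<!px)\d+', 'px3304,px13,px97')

None

A negative assertion filters positions out without eating any characters.
`match` is anchored at position 0; if the pattern doesn't fit there, it returns None.
Here position 0 doesn't satisfy it, so the call returns None.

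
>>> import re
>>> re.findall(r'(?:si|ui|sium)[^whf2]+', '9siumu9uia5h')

Since nothing is captured, `findall` lists the 1 matched substring directly.

['siumu9uia5']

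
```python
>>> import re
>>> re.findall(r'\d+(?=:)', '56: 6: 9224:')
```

The lookaround is zero-width — it requires the adjacent text to match without consuming it, so the asserted text isn't part of the match.
Walking the string: at [0:2] → '56'; at [4:5] → '6'; at [7:11] → '9224'.
With no groups in the pattern, `findall` gives back each whole match — 3 here.

['56', '6', '9224']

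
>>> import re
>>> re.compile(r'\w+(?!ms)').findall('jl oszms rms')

Because the assertion is negative and zero-width, positions next to the forbidden text are skipped.
Scanning left to right: at [0:2] → 'jl'; at [3:8] → 'oszms'; at [9:12] → 'rms'.
`findall` yields the raw match text (3 of them) because the pattern has no groups.

['jl', 'oszms', 'rms']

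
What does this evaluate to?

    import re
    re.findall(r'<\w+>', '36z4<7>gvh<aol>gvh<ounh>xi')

`findall` yields the raw match text (3 of them) because the pattern has no groups.

['<7>', '<aol>', '<ounh>']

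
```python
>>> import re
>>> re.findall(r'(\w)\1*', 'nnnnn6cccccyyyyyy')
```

['n', '6', 'c', 'y']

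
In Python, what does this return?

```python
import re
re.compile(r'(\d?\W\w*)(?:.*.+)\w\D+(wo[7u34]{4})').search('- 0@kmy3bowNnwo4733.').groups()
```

('-', 'wo4733')

Pattern: optionally a digit, then a non-word character, then zero or more of a word character (captured); then zero or more of any character, then one or more of any character (non-capturing group); then a word character, then one or more of a non-digit; then the literal 'wo', then exactly 4 of one of [7u34] (captured).
`re.search` tries every starting position until one works.
The match spans [0:19] → '- 0@kmy3bowNnwo4733'.
Captured: group 1 = '-', group 2 = 'wo4733'.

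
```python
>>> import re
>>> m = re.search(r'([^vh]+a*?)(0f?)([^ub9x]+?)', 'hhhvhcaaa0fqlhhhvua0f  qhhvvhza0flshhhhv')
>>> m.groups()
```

('caaa', '0f', 'q')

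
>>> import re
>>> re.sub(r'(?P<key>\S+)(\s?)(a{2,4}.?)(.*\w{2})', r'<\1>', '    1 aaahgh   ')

'    <1>   '

This matches one or more of a non-whitespace character (captured as 'key'); then optionally whitespace (captured); then 2 to 4 of a literal 'a', then optionally any character (captured); then zero or more of any character, then exactly 2 of a word character (captured).
The replacement refers to a captured group, so each match is rewritten using its own captured text.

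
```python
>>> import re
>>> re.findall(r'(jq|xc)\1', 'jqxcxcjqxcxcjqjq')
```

['xc', 'xc', 'jq']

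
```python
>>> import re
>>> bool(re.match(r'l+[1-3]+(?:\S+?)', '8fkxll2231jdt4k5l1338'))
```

False

This matches one or more of a literal 'l', then one or more of a character in [1-3]; then one or more of a non-whitespace character (lazy) (non-capturing group).
`re.match` won't scan ahead — the pattern has to work from the very first character.
Here the pattern fails at index 0, so the call returns None, and `bool(None)` is False.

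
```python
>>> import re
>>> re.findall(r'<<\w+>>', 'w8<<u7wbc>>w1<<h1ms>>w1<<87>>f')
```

Matches: at [2:11] → '<<u7wbc>>'; at [13:21] → '<<h1ms>>'; at [23:29] → '<<87>>'.
Since nothing is captured, `findall` lists the 3 matched substrings directly.

['<<u7wbc>>', '<<h1ms>>', '<<87>>']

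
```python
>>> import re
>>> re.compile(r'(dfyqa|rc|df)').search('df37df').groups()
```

`search` walks the string left to right and returns the first match it finds.
The match spans [0:2] → 'df'.
Captured: group 1 = 'df'.

('df',)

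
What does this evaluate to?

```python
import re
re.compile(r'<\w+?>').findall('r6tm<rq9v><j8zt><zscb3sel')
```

No capturing groups, so `findall` returns the 2 full match strings.

['<rq9v>', '<j8zt>']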